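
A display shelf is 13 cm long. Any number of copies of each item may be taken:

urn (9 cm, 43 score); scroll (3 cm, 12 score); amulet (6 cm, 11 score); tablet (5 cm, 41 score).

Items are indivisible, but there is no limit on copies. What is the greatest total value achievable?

94 score

Best value-per-unit is tablet at 41/5; filling with it alone gives 2×41 = 82.
Optimal mix: 1×scroll + 2×tablet → length 13, value 94.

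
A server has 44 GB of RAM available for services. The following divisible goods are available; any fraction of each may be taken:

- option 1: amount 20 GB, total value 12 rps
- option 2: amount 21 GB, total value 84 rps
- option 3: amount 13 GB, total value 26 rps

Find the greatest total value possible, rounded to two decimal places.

116.00

Take in order of value per unit:
- option 2 (84/21 per unit): all 21 → value 84, running total 84.00
- option 3 (26/13 per unit): all 13 → value 26, running total 110.00
- option 1 (12/20 per unit): 10 of 20 → value 10×12/20 = 6.0000, running total 116.00
Total 116.00.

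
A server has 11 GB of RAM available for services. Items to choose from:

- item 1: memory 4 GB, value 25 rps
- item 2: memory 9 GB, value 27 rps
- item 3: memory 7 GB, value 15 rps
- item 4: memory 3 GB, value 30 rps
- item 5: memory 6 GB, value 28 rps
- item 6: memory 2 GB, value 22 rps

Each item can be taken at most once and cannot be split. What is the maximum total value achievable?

80 rps

Check high-value combinations within 11 GB:
- item 4+item 5+item 6: memory 3+6+2=11, value 30+28+22=80
- item 1+item 4+item 6: memory 4+3+2=9, value 25+30+22=77
- item 4+item 5: memory 3+6=9, value 30+28=58
- item 1+item 4: memory 4+3=7, value 25+30=55
- item 1+item 5: memory 4+6=10, value 25+28=53
Best: 80 rps.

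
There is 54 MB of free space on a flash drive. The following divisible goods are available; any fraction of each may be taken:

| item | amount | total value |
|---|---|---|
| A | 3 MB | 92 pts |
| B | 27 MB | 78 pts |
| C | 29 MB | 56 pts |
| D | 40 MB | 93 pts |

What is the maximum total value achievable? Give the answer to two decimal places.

Take in order of value per unit:
- A (92/3 per unit): all 3 → value 92, running total 92.00
- B (78/27 per unit): all 27 → value 78, running total 170.00
- D (93/40 per unit): 24 of 40 → value 24×93/40 = 55.8000, running total 225.80
Total 225.80.

225.80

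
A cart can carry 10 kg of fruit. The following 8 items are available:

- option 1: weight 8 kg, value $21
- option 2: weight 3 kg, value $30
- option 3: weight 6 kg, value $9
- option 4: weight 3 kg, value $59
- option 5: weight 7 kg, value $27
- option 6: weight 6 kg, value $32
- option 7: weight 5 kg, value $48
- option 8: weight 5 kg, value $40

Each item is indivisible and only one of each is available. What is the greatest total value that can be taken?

$107

Check high-value combinations within 10 kg:
- option 4+option 7: weight 3+5=8, value 59+48=107
- option 4+option 8: weight 3+5=8, value 59+40=99
- option 4+option 6: weight 3+6=9, value 59+32=91
Best: $107.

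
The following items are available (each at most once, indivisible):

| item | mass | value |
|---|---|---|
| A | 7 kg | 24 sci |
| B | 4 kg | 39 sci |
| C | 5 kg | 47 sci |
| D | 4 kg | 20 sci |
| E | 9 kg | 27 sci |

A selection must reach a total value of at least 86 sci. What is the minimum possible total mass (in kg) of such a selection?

Subsets with value ≥ 86, sorted by total mass:
- B+C: mass 9, value 86
- B+C+D: mass 13, value 106
- A+B+C: mass 16, value 110
- A+C+D: mass 16, value 91
Minimum mass: 9 kg.

9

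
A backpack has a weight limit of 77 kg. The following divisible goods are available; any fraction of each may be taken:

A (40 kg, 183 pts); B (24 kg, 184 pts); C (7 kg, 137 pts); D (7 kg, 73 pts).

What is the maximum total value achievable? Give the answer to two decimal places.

Take in order of value per unit:
- C (137/7 per unit): all 7 → value 137, running total 137.00
- D (73/7 per unit): all 7 → value 73, running total 210.00
- B (184/24 per unit): all 24 → value 184, running total 394.00
- A (183/40 per unit): 39 of 40 → value 39×183/40 = 178.4250, running total 572.43
Total 572.43.

572.43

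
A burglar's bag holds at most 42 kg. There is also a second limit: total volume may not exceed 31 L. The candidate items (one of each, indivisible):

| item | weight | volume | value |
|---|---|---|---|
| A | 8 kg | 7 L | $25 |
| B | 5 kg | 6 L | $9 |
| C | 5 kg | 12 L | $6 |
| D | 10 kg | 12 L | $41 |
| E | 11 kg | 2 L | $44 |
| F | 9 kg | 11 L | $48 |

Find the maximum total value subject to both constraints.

Feasible sets respecting both limits:
- B+D+E+F: weight 35, volume 31, value 142
- D+E+F: weight 30, volume 25, value 133
- A+B+E+F: weight 33, volume 26, value 126
Best: $142.

$142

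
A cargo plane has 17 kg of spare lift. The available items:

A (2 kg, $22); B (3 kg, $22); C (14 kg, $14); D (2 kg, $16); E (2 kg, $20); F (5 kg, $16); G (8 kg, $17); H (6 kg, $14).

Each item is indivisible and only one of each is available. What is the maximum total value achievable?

Check high-value combinations within 17 kg:
- A+B+D+E+G: weight 2+3+2+2+8=17, value 22+22+16+20+17=97
- A+B+D+E+F: weight 2+3+2+2+5=14, value 22+22+16+20+16=96
- A+B+D+E+H: weight 2+3+2+2+6=15, value 22+22+16+20+14=94
Best: $97.

$97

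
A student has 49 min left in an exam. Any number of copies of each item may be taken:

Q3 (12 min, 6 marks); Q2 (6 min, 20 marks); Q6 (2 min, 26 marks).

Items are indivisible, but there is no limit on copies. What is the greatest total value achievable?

Best value-per-unit is Q6 at 26/2, and filling with it alone uses time 24×2=48. No mix of the others beats 24×26 = 624.

624 marks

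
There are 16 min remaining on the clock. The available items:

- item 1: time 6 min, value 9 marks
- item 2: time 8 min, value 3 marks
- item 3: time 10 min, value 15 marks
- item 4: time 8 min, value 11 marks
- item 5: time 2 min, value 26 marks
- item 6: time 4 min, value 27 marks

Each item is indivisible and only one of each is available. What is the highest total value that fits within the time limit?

68 marks

Check high-value combinations within 16 min:
- item 3+item 5+item 6: time 10+2+4=16, value 15+26+27=68
- item 4+item 5+item 6: time 8+2+4=14, value 11+26+27=64
- item 1+item 5+item 6: time 6+2+4=12, value 9+26+27=62
Best: 68 marks.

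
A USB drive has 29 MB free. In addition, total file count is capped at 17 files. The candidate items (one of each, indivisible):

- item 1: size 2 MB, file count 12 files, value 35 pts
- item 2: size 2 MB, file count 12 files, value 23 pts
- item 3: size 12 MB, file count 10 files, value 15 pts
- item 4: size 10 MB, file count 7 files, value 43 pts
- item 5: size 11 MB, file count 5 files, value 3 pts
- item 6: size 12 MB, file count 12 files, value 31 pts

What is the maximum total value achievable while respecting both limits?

Feasible sets respecting both limits:
- item 3+item 4: size 22, file count 17, value 58
- item 4+item 5: size 21, file count 12, value 46
- item 4: size 10, file count 7, value 43
- item 1+item 5: size 13, file count 17, value 38
Best: 58 pts.

58 pts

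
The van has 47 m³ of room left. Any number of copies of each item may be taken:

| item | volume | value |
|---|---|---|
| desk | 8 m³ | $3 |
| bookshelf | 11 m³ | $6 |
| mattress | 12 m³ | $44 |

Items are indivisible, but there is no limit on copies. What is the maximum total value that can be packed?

Best value-per-unit is mattress at 44/12; filling with it alone gives 3×44 = 132.
Optimal mix: 1×bookshelf + 3×mattress → volume 47, value 138.

$138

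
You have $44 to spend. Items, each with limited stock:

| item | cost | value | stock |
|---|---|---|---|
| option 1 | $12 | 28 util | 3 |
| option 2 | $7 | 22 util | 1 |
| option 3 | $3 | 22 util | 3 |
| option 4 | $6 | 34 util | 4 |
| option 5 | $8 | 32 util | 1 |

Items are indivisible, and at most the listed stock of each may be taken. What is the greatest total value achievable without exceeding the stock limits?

234 util

Top feasible selections:
- 3×option 3 + 4×option 4 + 1×option 5: cost 41, value 234
- 1×option 2 + 3×option 3 + 4×option 4: cost 40, value 224
Best: 234 util.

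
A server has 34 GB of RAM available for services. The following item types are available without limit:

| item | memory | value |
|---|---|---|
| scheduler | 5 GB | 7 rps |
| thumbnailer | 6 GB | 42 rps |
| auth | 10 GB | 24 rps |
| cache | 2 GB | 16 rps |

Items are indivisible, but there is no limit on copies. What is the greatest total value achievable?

272 rps

Best value-per-unit is cache at 16/2, and filling with it alone uses memory 17×2=34. No mix of the others beats 17×16 = 272.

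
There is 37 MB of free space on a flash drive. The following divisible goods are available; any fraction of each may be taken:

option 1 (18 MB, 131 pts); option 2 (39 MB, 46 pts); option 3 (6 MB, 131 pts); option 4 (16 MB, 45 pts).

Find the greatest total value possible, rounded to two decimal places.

298.56

Take in order of value per unit:
- option 3 (131/6 per unit): all 6 → value 131, running total 131.00
- option 1 (131/18 per unit): all 18 → value 131, running total 262.00
- option 4 (45/16 per unit): 13 of 16 → value 13×45/16 = 36.5625, running total 298.56
Total 298.56.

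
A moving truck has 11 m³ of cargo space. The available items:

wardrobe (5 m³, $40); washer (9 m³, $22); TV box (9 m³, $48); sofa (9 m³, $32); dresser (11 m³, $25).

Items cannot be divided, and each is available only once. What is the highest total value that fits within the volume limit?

Check high-value combinations within 11 m³:
- TV box: volume 9, value 48
- wardrobe: volume 5, value 40
- sofa: volume 9, value 32
- dresser: volume 11, value 25
- washer: volume 9, value 22
Best: $48.

$48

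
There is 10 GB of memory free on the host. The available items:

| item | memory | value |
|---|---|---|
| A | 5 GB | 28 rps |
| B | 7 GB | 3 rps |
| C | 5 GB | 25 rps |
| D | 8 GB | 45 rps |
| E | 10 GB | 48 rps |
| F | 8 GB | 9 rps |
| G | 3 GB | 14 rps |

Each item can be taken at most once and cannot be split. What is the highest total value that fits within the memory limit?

53 rps

This is a 0/1 knapsack; check combinations near the capacity.
- A+C: memory 5+5=10, value 28+25=53
- E: memory 10, value 48
- D: memory 8, value 45
- A+G: memory 5+3=8, value 28+14=42
- C+G: memory 5+3=8, value 25+14=39
Best: 53 rps.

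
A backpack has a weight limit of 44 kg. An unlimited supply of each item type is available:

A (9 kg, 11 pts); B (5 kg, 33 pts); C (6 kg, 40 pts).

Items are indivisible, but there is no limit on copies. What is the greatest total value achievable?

Best value-per-unit is C at 40/6; filling with it alone gives 7×40 = 280.
Optimal mix: 4×B + 4×C → weight 44, value 292.

292 pts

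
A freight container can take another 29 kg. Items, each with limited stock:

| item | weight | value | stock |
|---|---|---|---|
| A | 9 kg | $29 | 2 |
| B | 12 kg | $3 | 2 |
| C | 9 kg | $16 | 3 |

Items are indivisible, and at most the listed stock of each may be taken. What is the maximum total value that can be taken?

$74

Top feasible selections:
- 2×A + 1×C: weight 27, value 74
- 1×A + 2×C: weight 27, value 61
- 2×A: weight 18, value 58
- 3×C: weight 27, value 48
Best: $74.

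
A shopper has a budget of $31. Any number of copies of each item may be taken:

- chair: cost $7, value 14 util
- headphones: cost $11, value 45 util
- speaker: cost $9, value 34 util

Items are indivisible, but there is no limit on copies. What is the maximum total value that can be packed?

124 util

Best value-per-unit is headphones at 45/11; filling with it alone gives 2×45 = 90.
Optimal mix: 2×headphones + 1×speaker → cost 31, value 124.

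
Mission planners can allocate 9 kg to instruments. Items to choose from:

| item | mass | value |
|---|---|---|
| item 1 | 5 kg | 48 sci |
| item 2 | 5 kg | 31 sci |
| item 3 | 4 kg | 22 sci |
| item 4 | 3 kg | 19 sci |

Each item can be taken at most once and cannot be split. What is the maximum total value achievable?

70 sci

Check high-value combinations within 9 kg:
- item 1+item 3: mass 5+4=9, value 48+22=70
- item 1+item 4: mass 5+3=8, value 48+19=67
- item 2+item 3: mass 5+4=9, value 31+22=53
- item 2+item 4: mass 5+3=8, value 31+19=50
- item 1: mass 5, value 48
Best: 70 sci.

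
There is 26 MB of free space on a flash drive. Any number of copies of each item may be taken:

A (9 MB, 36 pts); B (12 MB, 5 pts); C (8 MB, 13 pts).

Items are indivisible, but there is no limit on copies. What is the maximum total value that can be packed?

Best value-per-unit is A at 36/9; filling with it alone gives 2×36 = 72.
Optimal mix: 2×A + 1×C → size 26, value 85.

85 pts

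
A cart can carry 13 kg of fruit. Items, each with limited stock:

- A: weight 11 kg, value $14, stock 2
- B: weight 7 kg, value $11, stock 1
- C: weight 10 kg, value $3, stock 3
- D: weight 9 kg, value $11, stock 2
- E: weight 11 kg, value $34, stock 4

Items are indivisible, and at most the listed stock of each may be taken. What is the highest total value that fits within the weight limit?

Best selections within weight 13 and stock limits:
- 1×E: weight 11, value 34
- 1×A: weight 11, value 14
- 1×B: weight 7, value 11
- 1×D: weight 9, value 11
Best: $34.

$34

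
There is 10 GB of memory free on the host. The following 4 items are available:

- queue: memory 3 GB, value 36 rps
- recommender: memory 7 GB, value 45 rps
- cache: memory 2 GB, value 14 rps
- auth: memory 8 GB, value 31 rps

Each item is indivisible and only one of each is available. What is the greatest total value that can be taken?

81 rps

Check high-value combinations within 10 GB:
- queue+recommender: memory 3+7=10, value 36+45=81
- recommender+cache: memory 7+2=9, value 45+14=59
- queue+cache: memory 3+2=5, value 36+14=50
- recommender: memory 7, value 45
Best: 81 rps.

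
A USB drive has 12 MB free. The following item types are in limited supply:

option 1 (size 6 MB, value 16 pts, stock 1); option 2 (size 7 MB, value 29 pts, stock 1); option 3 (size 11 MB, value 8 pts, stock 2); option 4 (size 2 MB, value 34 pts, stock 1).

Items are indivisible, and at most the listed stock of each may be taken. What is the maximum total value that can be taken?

63 pts

Best selections within size 12 and stock limits:
- 1×option 2 + 1×option 4: size 9, value 63
- 1×option 1 + 1×option 4: size 8, value 50
- 1×option 4: size 2, value 34
Best: 63 pts.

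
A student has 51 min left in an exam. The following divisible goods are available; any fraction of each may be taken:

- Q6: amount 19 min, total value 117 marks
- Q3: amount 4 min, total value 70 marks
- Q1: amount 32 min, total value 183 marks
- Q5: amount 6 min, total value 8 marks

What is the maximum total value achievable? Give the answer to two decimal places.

Take in order of value per unit:
- Q3 (70/4 per unit): all 4 → value 70, running total 70.00
- Q6 (117/19 per unit): all 19 → value 117, running total 187.00
- Q1 (183/32 per unit): 28 of 32 → value 28×183/32 = 160.1250, running total 347.13
Total 347.13.

347.13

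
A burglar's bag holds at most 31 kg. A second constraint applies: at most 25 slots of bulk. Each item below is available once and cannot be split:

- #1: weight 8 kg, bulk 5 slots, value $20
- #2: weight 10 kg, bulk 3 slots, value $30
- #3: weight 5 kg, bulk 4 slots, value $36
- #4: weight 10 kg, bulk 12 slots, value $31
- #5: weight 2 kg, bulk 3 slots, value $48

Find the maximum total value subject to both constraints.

Feasible sets respecting both limits:
- #2+#3+#4+#5: weight 27, bulk 22, value 145
- #1+#3+#4+#5: weight 25, bulk 24, value 135
- #1+#2+#3+#5: weight 25, bulk 15, value 134
Best: $145.

$145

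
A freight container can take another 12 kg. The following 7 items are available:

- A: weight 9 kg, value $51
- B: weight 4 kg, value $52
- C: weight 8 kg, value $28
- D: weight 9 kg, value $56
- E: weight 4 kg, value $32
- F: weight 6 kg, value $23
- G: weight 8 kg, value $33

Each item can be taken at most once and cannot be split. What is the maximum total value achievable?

$85

Check high-value combinations within 12 kg:
- B+G: weight 4+8=12, value 52+33=85
- B+E: weight 4+4=8, value 52+32=84
- B+C: weight 4+8=12, value 52+28=80
- B+F: weight 4+6=10, value 52+23=75
Best: $85.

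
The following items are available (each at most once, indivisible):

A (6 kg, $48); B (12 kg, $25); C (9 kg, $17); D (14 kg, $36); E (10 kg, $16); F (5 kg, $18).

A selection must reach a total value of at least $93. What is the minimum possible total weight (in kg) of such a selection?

Subsets with value ≥ 93, sorted by total weight:
- A+D+F: weight 25, value 102
- A+C+D: weight 29, value 101
- A+D+E: weight 30, value 100
- A+C+E+F: weight 30, value 99
Minimum weight: 25 kg.

25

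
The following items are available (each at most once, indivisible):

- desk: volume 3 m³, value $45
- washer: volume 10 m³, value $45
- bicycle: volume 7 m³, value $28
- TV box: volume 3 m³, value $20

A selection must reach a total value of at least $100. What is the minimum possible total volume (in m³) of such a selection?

16

Subsets with value ≥ 100, sorted by total volume:
- desk+washer+TV box: volume 16, value 110
- desk+washer+bicycle: volume 20, value 118
- desk+washer+bicycle+TV box: volume 23, value 138
Minimum volume: 16 m³.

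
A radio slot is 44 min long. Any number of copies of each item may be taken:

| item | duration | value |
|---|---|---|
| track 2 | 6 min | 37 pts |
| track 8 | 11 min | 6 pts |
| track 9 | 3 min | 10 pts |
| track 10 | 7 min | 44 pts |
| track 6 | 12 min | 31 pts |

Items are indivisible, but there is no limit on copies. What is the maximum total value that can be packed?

273 pts

Best value-per-unit is track 10 at 44/7; filling with it alone gives 6×44 = 264.
Optimal mix: 5×track 2 + 2×track 10 → duration 44, value 273.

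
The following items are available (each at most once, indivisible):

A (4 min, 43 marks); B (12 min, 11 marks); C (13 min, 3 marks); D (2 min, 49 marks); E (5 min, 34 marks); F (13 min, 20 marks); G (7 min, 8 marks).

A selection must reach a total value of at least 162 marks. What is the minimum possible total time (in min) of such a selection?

Subsets with value ≥ 162, sorted by total time:
- A+B+D+E+F+G: time 43, value 165
- A+B+C+D+E+F+G: time 56, value 168
Minimum time: 43 min.

43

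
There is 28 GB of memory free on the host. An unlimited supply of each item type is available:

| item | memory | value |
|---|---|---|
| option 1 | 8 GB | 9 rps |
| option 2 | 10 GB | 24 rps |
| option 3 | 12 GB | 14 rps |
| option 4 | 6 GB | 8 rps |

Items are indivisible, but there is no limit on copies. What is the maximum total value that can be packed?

Best value-per-unit is option 2 at 24/10; filling with it alone gives 2×24 = 48.
Optimal mix: 1×option 1 + 2×option 2 → memory 28, value 57.

57 rps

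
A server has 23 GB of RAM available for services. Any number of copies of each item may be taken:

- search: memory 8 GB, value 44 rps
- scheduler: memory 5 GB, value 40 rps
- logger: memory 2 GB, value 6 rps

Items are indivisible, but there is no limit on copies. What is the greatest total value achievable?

Best value-per-unit is scheduler at 40/5; filling with it alone gives 4×40 = 160.
Optimal mix: 4×scheduler + 1×logger → memory 22, value 166.

166 rps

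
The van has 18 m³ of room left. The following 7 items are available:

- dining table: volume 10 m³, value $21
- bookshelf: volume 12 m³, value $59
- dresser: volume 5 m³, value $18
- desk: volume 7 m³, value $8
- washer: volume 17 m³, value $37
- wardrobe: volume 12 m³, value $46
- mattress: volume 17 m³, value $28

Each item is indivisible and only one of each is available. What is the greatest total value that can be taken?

$77

This is a 0/1 knapsack; check combinations near the capacity.
- bookshelf+dresser: volume 12+5=17, value 59+18=77
- dresser+wardrobe: volume 5+12=17, value 18+46=64
- bookshelf: volume 12, value 59
- wardrobe: volume 12, value 46
Best: $77.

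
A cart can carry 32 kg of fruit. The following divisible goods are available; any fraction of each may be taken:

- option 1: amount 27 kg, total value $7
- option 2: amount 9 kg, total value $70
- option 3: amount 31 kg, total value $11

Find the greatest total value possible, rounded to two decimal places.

78.16

Take in order of value per unit:
- option 2 (70/9 per unit): all 9 → value 70, running total 70.00
- option 3 (11/31 per unit): 23 of 31 → value 23×11/31 = 8.1613, running total 78.16
Total 78.16.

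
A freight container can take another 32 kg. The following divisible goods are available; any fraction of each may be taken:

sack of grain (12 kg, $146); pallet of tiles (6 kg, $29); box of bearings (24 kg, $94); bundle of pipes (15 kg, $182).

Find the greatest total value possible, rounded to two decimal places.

352.17

Take in order of value per unit:
- sack of grain (146/12 per unit): all 12 → value 146, running total 146.00
- bundle of pipes (182/15 per unit): all 15 → value 182, running total 328.00
- pallet of tiles (29/6 per unit): 5 of 6 → value 5×29/6 = 24.1667, running total 352.17
Total 352.17.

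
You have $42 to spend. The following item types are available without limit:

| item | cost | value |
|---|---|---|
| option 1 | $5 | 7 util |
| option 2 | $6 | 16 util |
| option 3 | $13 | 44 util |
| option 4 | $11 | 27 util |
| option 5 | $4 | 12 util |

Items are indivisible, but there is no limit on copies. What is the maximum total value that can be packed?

136 util

Best value-per-unit is option 3 at 44/13; filling with it alone gives 3×44 = 132.
Optimal mix: 2×option 3 + 4×option 5 → cost 42, value 136.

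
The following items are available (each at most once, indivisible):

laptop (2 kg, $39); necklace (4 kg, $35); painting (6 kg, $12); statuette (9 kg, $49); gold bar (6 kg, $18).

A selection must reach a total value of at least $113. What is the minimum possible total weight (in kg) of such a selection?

Subsets with value ≥ 113, sorted by total weight:
- laptop+necklace+statuette: weight 15, value 123
- laptop+necklace+statuette+gold bar: weight 21, value 141
- laptop+necklace+painting+statuette: weight 21, value 135
Minimum weight: 15 kg.

15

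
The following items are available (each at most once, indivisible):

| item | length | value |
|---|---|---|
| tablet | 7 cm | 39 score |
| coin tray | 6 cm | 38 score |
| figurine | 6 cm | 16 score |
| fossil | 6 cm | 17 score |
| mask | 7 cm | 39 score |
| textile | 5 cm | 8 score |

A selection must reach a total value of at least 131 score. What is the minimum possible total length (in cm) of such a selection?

26

Subsets with value ≥ 131, sorted by total length:
- tablet+coin tray+fossil+mask: length 26, value 133
- tablet+coin tray+figurine+mask: length 26, value 132
Minimum length: 26 cm.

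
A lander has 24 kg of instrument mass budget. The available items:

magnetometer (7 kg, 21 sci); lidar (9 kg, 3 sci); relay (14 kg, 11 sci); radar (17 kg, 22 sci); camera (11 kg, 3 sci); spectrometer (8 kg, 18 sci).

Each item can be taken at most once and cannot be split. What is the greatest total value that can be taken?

Check high-value combinations within 24 kg:
- magnetometer+radar: mass 7+17=24, value 21+22=43
- magnetometer+lidar+spectrometer: mass 7+9+8=24, value 21+3+18=42
- magnetometer+spectrometer: mass 7+8=15, value 21+18=39
- magnetometer+relay: mass 7+14=21, value 21+11=32
Best: 43 sci.

43 sci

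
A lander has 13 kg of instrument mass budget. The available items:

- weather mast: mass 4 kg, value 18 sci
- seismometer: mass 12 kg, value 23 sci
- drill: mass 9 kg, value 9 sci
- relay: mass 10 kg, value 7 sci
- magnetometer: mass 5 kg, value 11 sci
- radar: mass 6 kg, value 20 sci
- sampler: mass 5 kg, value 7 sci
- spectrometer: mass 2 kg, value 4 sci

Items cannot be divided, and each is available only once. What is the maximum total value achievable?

42 sci

Check high-value combinations within 13 kg:
- weather mast+radar+spectrometer: mass 4+6+2=12, value 18+20+4=42
- weather mast+radar: mass 4+6=10, value 18+20=38
- magnetometer+radar+spectrometer: mass 5+6+2=13, value 11+20+4=35
Best: 42 sci.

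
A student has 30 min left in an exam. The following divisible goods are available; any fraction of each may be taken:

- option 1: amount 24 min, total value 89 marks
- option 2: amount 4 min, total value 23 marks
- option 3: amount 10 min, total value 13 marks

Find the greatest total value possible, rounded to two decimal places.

114.60

Take in order of value per unit:
- option 2 (23/4 per unit): all 4 → value 23, running total 23.00
- option 1 (89/24 per unit): all 24 → value 89, running total 112.00
- option 3 (13/10 per unit): 2 of 10 → value 2×13/10 = 2.6000, running total 114.60
Total 114.60.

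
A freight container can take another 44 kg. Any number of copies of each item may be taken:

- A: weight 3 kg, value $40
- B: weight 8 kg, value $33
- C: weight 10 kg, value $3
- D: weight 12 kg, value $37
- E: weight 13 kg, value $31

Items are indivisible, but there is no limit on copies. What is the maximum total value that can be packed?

$560

Best value-per-unit is A at 40/3, and filling with it alone uses weight 14×3=42. No mix of the others beats 14×40 = 560.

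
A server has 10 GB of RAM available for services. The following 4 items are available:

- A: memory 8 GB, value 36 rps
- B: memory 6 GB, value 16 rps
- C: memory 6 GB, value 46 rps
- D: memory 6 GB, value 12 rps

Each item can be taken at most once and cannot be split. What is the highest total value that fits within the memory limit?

46 rps

Check high-value combinations within 10 GB:
- C: memory 6, value 46
- A: memory 8, value 36
- B: memory 6, value 16
- D: memory 6, value 12
Best: 46 rps.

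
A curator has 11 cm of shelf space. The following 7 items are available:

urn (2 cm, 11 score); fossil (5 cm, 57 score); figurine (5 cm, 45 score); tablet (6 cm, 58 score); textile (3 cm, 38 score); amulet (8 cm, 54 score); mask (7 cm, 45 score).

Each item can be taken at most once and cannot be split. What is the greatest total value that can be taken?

115 score

Check high-value combinations within 11 cm:
- fossil+tablet: length 5+6=11, value 57+58=115
- urn+tablet+textile: length 2+6+3=11, value 11+58+38=107
- urn+fossil+textile: length 2+5+3=10, value 11+57+38=106
Best: 115 score.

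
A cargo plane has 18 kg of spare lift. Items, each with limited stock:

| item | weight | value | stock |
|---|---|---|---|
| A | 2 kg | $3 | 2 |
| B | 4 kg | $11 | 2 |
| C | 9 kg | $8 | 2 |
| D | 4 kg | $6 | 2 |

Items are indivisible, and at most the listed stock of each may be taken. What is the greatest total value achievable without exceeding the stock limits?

$37

Top feasible selections:
- 1×A + 2×B + 2×D: weight 18, value 37
- 2×B + 2×D: weight 16, value 34
- 2×A + 2×B + 1×D: weight 16, value 34
Best: $37.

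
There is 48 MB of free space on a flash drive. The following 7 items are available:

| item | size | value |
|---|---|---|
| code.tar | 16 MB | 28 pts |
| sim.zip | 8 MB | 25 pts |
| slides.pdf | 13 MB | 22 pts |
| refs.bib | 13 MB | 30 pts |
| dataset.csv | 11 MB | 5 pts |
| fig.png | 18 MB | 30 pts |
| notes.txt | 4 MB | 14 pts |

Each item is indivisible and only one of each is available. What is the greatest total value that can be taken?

Check high-value combinations within 48 MB:
- sim.zip+refs.bib+fig.png+notes.txt: size 8+13+18+4=43, value 25+30+30+14=99
- code.tar+sim.zip+refs.bib+notes.txt: size 16+8+13+4=41, value 28+25+30+14=97
- code.tar+sim.zip+fig.png+notes.txt: size 16+8+18+4=46, value 28+25+30+14=97
Best: 99 pts.

99 pts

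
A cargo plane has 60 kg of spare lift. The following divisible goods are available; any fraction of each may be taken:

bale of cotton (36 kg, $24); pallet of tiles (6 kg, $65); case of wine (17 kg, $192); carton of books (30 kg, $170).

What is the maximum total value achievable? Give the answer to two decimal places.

431.67

Take in order of value per unit:
- case of wine (192/17 per unit): all 17 → value 192, running total 192.00
- pallet of tiles (65/6 per unit): all 6 → value 65, running total 257.00
- carton of books (170/30 per unit): all 30 → value 170, running total 427.00
- bale of cotton (24/36 per unit): 7 of 36 → value 7×24/36 = 4.6667, running total 431.67
Total 431.67.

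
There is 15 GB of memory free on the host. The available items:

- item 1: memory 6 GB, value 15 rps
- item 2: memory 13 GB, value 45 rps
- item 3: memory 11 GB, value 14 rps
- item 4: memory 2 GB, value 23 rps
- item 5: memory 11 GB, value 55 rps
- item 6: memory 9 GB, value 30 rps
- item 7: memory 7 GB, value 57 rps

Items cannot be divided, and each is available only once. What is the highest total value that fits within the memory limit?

95 rps

This is a 0/1 knapsack; check combinations near the capacity.
- item 1+item 4+item 7: memory 6+2+7=15, value 15+23+57=95
- item 4+item 7: memory 2+7=9, value 23+57=80
- item 4+item 5: memory 2+11=13, value 23+55=78
- item 1+item 7: memory 6+7=13, value 15+57=72
- item 2+item 4: memory 13+2=15, value 45+23=68
Best: 95 rps.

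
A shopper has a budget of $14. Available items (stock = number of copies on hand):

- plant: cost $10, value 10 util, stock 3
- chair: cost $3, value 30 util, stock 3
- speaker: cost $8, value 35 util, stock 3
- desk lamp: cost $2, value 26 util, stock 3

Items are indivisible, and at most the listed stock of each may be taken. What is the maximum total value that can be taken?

142 util

Top feasible selections:
- 3×chair + 2×desk lamp: cost 13, value 142
- 2×chair + 3×desk lamp: cost 12, value 138
- 3×chair + 1×desk lamp: cost 11, value 116
- 1×speaker + 3×desk lamp: cost 14, value 113
Best: 142 util.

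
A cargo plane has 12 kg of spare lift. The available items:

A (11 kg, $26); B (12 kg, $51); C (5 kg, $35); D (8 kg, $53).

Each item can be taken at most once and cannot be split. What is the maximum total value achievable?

Check high-value combinations within 12 kg:
- D: weight 8, value 53
- B: weight 12, value 51
- C: weight 5, value 35
- A: weight 11, value 26
Best: $53.

$53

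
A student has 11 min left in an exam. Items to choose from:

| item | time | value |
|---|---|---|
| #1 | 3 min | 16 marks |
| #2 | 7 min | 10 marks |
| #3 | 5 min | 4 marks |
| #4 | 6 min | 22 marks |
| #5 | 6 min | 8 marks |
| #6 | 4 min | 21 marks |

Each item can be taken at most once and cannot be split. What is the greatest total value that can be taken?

Check high-value combinations within 11 min:
- #4+#6: time 6+4=10, value 22+21=43
- #1+#4: time 3+6=9, value 16+22=38
- #1+#6: time 3+4=7, value 16+21=37
- #2+#6: time 7+4=11, value 10+21=31
- #5+#6: time 6+4=10, value 8+21=29
Best: 43 marks.

43 marks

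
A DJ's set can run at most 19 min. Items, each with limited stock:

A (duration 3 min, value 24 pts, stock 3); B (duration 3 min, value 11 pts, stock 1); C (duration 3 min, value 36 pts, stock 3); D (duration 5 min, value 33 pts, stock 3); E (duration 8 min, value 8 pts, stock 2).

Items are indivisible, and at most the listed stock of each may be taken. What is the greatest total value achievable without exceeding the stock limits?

180 pts

Top feasible selections:
- 3×A + 3×C: duration 18, value 180
- 3×C + 2×D: duration 19, value 174
- 2×A + 1×B + 3×C: duration 18, value 167
Best: 180 pts.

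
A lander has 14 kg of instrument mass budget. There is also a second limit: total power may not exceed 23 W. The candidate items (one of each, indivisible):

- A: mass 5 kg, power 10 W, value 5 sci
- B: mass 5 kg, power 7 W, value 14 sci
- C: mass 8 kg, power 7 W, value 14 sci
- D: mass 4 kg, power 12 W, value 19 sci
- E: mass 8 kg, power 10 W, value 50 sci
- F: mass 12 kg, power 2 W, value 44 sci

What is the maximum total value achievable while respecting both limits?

69 sci

Feasible sets respecting both limits:
- D+E: mass 12, power 22, value 69
- B+E: mass 13, power 17, value 64
- A+E: mass 13, power 20, value 55
Best: 69 sci.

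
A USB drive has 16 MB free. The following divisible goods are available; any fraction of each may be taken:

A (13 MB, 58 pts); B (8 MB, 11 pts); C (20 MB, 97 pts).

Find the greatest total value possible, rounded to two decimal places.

Take in order of value per unit:
- C (97/20 per unit): 16 of 20 → value 16×97/20 = 77.6000, running total 77.60
Total 77.60.

77.60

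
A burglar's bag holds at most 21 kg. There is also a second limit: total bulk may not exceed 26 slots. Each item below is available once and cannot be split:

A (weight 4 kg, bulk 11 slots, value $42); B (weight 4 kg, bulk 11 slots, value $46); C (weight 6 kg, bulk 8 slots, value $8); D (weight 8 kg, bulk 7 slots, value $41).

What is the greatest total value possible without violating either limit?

$95

Feasible sets respecting both limits:
- B+C+D: weight 18, bulk 26, value 95
- A+C+D: weight 18, bulk 26, value 91
- A+B: weight 8, bulk 22, value 88
- B+D: weight 12, bulk 18, value 87
Best: $95.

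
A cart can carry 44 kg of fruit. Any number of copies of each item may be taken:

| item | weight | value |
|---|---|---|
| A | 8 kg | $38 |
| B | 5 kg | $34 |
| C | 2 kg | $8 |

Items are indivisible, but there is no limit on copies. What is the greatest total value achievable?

Best value-per-unit is B at 34/5; filling with it alone gives 8×34 = 272.
Optimal mix: 8×B + 2×C → weight 44, value 288.

$288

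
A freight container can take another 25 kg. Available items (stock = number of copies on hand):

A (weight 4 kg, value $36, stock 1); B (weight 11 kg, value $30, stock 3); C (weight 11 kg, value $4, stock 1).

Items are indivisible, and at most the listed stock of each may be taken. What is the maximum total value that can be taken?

$66

Best selections within weight 25 and stock limits:
- 1×A + 1×B: weight 15, value 66
- 2×B: weight 22, value 60
Best: $66.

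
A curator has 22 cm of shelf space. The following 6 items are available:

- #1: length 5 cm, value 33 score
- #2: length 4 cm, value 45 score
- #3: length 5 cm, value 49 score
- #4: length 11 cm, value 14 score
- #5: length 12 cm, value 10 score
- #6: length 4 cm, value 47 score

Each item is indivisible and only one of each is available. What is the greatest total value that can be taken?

174 score

This is a 0/1 knapsack; check combinations near the capacity.
- #1+#2+#3+#6: length 5+4+5+4=18, value 33+45+49+47=174
- #2+#3+#6: length 4+5+4=13, value 45+49+47=141
- #1+#3+#6: length 5+5+4=14, value 33+49+47=129
- #1+#2+#3: length 5+4+5=14, value 33+45+49=127
- #1+#2+#6: length 5+4+4=13, value 33+45+47=125
Best: 174 score.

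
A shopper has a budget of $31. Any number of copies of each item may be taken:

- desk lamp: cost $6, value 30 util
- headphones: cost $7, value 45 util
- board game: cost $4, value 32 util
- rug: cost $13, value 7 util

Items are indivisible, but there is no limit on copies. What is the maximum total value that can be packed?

Best value-per-unit is board game at 32/4; filling with it alone gives 7×32 = 224.
Optimal mix: 1×headphones + 6×board game → cost 31, value 237.

237 util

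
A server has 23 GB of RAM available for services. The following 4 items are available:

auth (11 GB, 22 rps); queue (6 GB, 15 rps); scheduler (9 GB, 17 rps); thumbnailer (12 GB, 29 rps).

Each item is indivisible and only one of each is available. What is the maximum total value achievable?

51 rps

Check high-value combinations within 23 GB:
- auth+thumbnailer: memory 11+12=23, value 22+29=51
- scheduler+thumbnailer: memory 9+12=21, value 17+29=46
- queue+thumbnailer: memory 6+12=18, value 15+29=44
Best: 51 rps.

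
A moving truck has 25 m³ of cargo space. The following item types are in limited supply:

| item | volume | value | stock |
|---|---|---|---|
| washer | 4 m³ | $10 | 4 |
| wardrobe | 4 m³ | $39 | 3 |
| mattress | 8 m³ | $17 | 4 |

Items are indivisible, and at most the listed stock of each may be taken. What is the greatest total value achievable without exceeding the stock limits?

$147

Best selections within volume 25 and stock limits:
- 3×washer + 3×wardrobe: volume 24, value 147
- 1×washer + 3×wardrobe + 1×mattress: volume 24, value 144
- 2×washer + 3×wardrobe: volume 20, value 137
Best: $147.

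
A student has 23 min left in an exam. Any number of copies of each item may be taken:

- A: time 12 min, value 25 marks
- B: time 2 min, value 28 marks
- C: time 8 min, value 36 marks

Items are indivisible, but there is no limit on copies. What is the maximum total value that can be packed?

308 marks

Best value-per-unit is B at 28/2, and filling with it alone uses time 11×2=22. No mix of the others beats 11×28 = 308.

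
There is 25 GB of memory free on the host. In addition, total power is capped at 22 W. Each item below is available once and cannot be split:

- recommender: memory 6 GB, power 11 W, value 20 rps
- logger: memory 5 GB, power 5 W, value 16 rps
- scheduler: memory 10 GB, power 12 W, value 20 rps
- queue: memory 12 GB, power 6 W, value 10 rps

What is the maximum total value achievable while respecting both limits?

46 rps

Feasible sets respecting both limits:
- recommender+logger+queue: memory 23, power 22, value 46
- recommender+logger: memory 11, power 16, value 36
- logger+scheduler: memory 15, power 17, value 36
Best: 46 rps.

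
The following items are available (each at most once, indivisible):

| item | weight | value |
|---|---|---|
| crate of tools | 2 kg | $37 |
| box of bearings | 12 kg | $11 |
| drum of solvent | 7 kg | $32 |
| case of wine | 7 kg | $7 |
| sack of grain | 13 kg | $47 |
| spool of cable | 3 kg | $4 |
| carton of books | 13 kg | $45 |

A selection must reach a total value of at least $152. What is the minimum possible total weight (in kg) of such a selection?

Subsets with value ≥ 152, sorted by total weight:
- crate of tools+drum of solvent+sack of grain+carton of books: weight 35, value 161
- crate of tools+drum of solvent+sack of grain+spool of cable+carton of books: weight 38, value 165
- crate of tools+drum of solvent+case of wine+sack of grain+carton of books: weight 42, value 168
Minimum weight: 35 kg.

35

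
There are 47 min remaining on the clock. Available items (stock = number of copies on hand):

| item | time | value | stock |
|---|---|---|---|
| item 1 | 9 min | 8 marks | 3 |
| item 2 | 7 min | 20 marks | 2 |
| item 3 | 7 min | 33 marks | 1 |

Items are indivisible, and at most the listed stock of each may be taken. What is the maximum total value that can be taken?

89 marks

Best selections within time 47 and stock limits:
- 2×item 1 + 2×item 2 + 1×item 3: time 39, value 89
- 1×item 1 + 2×item 2 + 1×item 3: time 30, value 81
- 3×item 1 + 1×item 2 + 1×item 3: time 41, value 77
Best: 89 marks.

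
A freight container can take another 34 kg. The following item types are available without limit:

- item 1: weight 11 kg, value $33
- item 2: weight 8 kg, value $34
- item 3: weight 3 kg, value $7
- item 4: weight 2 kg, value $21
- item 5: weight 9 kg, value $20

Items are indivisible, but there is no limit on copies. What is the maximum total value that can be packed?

Best value-per-unit is item 4 at 21/2, and filling with it alone uses weight 17×2=34. No mix of the others beats 17×21 = 357.

$357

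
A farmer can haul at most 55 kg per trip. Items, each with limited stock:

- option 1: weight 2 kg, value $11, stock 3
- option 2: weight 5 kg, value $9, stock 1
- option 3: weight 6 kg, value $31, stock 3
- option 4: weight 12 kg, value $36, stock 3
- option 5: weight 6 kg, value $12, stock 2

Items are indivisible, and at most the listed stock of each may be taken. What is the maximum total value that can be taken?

$210

Top feasible selections:
- 3×option 1 + 3×option 3 + 2×option 4 + 1×option 5: weight 54, value 210
- 3×option 1 + 1×option 2 + 3×option 3 + 2×option 4: weight 53, value 207
- 3×option 1 + 2×option 3 + 3×option 4: weight 54, value 203
Best: $210.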